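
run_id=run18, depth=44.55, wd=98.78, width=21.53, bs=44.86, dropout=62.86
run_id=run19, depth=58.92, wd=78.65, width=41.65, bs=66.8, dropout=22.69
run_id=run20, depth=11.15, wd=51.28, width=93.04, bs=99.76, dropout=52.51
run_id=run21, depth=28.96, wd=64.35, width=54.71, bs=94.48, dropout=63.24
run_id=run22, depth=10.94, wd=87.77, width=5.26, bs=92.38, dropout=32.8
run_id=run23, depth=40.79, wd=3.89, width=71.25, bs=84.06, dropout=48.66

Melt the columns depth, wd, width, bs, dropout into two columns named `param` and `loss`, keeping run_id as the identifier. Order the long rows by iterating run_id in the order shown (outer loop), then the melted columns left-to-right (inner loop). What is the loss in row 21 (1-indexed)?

30 rows total (6 × 5). Row 21: index ⌊(21-1)/5⌋ = 4 into run_id → run22; (21-1) mod 5 = 0 into the melted columns → depth.
So row 21 is (run22, depth, 10.94); loss = 10.94.

10.94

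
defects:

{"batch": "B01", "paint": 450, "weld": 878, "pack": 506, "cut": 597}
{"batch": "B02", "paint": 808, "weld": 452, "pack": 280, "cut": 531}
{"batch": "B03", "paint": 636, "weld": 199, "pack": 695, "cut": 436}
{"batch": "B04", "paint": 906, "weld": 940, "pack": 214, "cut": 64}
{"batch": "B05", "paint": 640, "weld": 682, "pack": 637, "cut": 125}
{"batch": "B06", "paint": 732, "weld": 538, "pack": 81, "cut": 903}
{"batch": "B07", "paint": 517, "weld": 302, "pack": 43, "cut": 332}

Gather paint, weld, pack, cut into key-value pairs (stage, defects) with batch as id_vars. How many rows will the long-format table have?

7 batch values × 4 melted columns = 28 rows.

28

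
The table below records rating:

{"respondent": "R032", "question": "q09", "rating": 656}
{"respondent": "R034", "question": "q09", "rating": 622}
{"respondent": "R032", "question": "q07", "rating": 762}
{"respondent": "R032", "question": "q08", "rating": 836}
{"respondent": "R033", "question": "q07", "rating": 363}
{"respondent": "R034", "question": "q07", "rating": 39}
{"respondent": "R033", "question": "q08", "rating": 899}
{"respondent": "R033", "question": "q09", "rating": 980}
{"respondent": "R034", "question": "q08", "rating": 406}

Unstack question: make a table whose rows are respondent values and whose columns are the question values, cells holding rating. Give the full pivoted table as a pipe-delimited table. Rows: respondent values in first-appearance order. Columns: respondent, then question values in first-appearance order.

Columns: respondent plus the 3 distinct question values (q09, q07, q08).
For example, row R032 column q09 takes rating=656 from the long row (R032, q09).

| respondent | q09 | q07 | q08 |
| R032 | 656 | 762 | 836 |
| R034 | 622 | 39 | 406 |
| R033 | 980 | 363 | 899 |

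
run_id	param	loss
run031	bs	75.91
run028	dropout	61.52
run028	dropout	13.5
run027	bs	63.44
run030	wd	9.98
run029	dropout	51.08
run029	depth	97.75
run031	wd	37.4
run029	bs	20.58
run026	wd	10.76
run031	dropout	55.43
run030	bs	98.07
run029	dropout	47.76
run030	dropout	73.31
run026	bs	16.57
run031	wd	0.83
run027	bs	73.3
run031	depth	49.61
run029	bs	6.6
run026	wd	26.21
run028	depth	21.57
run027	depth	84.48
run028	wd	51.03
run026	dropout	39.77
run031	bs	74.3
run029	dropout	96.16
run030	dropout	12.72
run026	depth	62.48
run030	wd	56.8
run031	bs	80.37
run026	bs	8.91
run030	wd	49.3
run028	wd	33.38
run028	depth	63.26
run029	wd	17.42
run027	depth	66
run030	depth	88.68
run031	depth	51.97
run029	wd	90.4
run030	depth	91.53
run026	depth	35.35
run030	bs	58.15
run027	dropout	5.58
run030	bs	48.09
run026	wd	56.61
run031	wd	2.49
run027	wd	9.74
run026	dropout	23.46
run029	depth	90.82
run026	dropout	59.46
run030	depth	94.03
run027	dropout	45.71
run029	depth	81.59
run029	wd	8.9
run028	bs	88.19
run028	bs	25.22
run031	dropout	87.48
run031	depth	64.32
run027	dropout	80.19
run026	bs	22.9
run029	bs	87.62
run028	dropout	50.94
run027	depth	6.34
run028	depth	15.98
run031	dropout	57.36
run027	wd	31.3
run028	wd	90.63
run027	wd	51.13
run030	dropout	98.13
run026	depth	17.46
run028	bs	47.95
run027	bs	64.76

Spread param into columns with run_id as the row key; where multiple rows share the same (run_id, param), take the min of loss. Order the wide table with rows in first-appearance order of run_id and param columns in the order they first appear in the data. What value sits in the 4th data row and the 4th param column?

With rows in first-appearance order of run_id, row 4 is run_id=run030. param columns in first-appearance order: bs, dropout, wd, depth; column 4 is depth.
Long rows with run_id=run030, param=depth: min(88.68, 91.53, 94.03) = 88.68.

88.68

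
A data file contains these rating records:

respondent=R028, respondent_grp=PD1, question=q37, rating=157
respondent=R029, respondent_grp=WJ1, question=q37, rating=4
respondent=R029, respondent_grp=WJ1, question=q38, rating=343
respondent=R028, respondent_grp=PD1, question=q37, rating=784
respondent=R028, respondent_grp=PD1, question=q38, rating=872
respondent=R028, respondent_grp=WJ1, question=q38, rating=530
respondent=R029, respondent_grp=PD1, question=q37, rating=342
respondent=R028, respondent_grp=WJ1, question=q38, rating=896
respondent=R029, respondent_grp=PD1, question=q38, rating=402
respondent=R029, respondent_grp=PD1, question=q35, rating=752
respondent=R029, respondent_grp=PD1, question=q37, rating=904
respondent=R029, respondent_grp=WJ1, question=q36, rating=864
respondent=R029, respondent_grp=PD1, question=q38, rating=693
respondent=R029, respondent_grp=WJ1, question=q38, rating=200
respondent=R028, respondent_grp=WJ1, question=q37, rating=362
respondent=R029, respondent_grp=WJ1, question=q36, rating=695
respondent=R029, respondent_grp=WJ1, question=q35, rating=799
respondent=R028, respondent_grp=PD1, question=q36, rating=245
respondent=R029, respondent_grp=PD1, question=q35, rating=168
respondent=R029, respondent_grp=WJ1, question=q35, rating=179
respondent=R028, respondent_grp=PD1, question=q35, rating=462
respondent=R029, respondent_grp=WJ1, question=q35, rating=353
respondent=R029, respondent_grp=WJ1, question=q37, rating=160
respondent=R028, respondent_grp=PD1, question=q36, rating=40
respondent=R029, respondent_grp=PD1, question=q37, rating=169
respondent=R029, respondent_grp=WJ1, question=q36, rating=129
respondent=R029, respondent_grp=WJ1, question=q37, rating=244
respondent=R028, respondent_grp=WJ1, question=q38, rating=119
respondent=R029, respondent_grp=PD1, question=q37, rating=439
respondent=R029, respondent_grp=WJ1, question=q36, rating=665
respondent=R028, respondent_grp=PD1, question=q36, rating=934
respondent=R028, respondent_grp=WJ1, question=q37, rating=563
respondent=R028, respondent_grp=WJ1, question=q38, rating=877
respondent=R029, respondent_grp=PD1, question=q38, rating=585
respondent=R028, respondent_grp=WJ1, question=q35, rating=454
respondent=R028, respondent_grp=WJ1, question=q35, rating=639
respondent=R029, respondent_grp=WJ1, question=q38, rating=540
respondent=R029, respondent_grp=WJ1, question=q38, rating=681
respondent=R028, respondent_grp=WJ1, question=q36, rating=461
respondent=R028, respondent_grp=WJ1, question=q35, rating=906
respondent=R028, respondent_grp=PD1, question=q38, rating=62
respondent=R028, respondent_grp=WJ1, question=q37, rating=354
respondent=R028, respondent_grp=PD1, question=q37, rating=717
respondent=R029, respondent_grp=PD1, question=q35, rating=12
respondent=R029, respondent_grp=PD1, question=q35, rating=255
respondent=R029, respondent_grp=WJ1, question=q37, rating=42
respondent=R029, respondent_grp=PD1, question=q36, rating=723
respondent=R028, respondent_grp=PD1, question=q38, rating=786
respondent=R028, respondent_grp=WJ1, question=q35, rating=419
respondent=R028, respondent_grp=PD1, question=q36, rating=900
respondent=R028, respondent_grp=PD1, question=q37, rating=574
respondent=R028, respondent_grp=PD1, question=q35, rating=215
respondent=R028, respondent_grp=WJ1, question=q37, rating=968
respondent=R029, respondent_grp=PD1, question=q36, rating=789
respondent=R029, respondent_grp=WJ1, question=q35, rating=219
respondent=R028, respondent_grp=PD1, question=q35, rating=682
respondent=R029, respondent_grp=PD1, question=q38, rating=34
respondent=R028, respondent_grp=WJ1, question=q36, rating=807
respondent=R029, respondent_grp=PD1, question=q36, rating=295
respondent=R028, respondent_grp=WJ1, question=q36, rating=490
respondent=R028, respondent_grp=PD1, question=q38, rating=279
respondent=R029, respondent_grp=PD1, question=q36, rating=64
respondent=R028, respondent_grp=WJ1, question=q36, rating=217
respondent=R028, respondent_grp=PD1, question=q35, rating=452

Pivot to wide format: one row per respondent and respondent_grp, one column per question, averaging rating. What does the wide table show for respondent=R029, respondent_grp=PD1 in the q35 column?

Rows with respondent=R029, respondent_grp=PD1 and question=q35: rating values are 752, 168, 12, 255.
(752 + 168 + 12 + 255) / 4 = 296.75.

296.75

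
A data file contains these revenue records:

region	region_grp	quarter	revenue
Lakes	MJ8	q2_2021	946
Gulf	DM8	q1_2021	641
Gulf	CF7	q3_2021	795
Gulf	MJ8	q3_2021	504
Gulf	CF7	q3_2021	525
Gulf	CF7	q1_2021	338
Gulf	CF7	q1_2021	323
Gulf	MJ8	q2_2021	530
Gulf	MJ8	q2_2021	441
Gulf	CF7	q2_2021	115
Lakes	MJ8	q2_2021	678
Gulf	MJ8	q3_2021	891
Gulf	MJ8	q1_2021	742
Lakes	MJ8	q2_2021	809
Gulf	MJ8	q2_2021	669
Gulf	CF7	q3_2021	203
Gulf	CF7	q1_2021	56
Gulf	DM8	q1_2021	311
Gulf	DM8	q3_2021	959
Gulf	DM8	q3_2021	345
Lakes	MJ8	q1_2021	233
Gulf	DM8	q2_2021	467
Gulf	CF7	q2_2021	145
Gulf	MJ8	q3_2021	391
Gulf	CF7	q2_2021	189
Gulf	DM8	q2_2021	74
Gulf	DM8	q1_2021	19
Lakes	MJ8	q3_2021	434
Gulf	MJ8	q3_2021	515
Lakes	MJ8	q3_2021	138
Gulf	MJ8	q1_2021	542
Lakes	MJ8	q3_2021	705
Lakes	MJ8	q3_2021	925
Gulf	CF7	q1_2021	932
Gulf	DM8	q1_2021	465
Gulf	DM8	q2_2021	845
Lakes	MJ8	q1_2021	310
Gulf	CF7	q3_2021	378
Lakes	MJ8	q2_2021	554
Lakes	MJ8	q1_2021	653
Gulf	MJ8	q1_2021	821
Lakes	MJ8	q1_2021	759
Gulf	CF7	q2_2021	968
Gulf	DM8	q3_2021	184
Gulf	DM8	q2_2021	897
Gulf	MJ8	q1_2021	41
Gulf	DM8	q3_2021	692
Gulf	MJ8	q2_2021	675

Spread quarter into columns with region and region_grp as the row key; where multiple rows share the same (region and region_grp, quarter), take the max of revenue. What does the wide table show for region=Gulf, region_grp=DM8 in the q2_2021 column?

Rows with region=Gulf, region_grp=DM8 and quarter=q2_2021: revenue values are 467, 74, 845, 897.
max(467, 74, 845, 897) = 897.

897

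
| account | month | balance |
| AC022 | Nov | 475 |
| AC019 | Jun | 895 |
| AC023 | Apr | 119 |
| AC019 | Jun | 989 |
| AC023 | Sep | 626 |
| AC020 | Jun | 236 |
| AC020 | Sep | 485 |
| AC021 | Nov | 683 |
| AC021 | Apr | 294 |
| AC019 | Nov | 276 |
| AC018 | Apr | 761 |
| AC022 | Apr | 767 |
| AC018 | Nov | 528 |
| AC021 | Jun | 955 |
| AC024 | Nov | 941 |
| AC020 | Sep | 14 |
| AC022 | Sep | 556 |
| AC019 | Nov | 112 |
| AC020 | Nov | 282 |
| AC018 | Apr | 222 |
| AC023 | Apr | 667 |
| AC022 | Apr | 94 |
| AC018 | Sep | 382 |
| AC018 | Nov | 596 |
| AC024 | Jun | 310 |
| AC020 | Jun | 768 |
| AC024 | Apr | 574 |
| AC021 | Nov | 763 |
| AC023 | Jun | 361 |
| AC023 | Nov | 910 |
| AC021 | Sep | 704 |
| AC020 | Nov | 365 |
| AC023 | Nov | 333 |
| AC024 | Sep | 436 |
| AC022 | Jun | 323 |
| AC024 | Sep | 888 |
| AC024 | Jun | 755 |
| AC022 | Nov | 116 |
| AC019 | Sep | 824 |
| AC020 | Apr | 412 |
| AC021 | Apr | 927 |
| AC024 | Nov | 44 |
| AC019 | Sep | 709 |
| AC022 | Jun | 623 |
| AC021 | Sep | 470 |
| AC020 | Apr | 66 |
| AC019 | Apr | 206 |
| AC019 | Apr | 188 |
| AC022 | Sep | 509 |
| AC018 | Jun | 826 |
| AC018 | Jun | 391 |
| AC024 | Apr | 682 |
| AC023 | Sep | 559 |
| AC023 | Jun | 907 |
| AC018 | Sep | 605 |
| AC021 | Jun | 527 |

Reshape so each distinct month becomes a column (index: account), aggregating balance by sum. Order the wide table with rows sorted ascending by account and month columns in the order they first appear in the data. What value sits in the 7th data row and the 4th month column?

1324

With rows sorted ascending by account, row 7 is account=AC024. month columns in first-appearance order: Nov, Jun, Apr, Sep; column 4 is Sep.
Long rows with account=AC024, month=Sep: 436 + 888 = 1324.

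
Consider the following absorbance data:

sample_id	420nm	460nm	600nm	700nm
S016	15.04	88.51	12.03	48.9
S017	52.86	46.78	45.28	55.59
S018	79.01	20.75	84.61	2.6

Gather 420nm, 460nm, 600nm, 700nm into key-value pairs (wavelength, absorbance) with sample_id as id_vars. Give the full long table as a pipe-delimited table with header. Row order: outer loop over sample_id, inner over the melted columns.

| sample_id | wavelength | absorbance |
| S016 | 420nm | 15.04 |
| S016 | 460nm | 88.51 |
| S016 | 600nm | 12.03 |
| S016 | 700nm | 48.9 |
| S017 | 420nm | 52.86 |
| S017 | 460nm | 46.78 |
| S017 | 600nm | 45.28 |
| S017 | 700nm | 55.59 |
| S018 | 420nm | 79.01 |
| S018 | 460nm | 20.75 |
| S018 | 600nm | 84.61 |
| S018 | 700nm | 2.6 |

Each (sample_id, column) pair becomes one row: 3 × 4 = 12 rows.
For example, (S016, 420nm) → absorbance=15.04.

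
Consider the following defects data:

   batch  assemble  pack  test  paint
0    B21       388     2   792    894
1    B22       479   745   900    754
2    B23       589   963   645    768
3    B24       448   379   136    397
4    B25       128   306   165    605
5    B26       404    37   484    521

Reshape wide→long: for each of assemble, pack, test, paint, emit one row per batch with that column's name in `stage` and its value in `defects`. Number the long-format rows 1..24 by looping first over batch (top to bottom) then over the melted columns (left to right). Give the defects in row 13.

24 rows total (6 × 4). Row 13: index ⌊(13-1)/4⌋ = 3 into batch → B24; (13-1) mod 4 = 0 into the melted columns → assemble.
So row 13 is (B24, assemble, 448); defects = 448.

448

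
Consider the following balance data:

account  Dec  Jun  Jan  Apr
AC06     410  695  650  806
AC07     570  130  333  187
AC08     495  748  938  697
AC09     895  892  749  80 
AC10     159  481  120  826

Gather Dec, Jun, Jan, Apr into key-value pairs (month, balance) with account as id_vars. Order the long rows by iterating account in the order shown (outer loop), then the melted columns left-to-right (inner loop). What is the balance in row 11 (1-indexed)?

938

20 rows total (5 × 4). Row 11: index ⌊(11-1)/4⌋ = 2 into account → AC08; (11-1) mod 4 = 2 into the melted columns → Jan.
So row 11 is (AC08, Jan, 938); balance = 938.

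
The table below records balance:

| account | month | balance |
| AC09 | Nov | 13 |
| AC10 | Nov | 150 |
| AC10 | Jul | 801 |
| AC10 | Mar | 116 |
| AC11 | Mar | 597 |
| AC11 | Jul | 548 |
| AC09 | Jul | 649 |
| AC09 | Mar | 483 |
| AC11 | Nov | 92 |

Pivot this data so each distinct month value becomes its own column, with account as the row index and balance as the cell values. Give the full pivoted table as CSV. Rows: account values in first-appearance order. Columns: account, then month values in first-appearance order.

account,Nov,Jul,Mar
AC09,13,649,483
AC10,150,801,116
AC11,92,548,597

Columns: account plus the 3 distinct month values (Nov, Jul, Mar).
For example, row AC09 column Nov takes balance=13 from the long row (AC09, Nov).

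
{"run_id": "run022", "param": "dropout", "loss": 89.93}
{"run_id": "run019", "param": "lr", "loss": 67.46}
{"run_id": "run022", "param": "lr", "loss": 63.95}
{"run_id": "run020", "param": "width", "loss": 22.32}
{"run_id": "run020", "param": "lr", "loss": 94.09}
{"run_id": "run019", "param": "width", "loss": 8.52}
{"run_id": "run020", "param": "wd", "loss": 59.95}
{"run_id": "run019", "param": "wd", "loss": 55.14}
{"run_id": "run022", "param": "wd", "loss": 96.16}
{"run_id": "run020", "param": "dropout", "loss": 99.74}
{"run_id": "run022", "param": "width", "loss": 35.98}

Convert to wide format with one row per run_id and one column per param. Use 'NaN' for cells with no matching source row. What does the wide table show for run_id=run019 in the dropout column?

NaN

No long-format row has run_id=run019 and param=dropout, so the cell is NaN.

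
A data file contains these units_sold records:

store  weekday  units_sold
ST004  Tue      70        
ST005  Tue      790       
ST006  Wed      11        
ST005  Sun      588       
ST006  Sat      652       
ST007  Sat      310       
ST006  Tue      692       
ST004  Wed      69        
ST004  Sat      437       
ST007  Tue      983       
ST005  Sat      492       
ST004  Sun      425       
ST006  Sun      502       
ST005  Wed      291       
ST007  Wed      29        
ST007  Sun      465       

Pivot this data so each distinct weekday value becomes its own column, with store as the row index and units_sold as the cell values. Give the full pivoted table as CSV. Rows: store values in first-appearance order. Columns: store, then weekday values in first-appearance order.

Columns: store plus the 4 distinct weekday values (Tue, Wed, Sun, Sat).
For example, row ST004 column Tue takes units_sold=70 from the long row (ST004, Tue).

store,Tue,Wed,Sun,Sat
ST004,70,69,425,437
ST005,790,291,588,492
ST006,692,11,502,652
ST007,983,29,465,310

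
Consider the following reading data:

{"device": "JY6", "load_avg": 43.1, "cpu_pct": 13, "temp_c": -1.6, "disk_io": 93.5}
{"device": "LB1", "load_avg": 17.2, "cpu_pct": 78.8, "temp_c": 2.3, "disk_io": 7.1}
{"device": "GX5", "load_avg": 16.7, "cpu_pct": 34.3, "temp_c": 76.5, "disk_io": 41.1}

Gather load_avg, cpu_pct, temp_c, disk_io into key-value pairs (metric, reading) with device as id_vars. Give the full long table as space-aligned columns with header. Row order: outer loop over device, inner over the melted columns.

Each (device, column) pair becomes one row: 3 × 4 = 12 rows.
For example, (JY6, load_avg) → reading=43.1.

device  metric    reading
JY6     load_avg  43.1   
JY6     cpu_pct   13     
JY6     temp_c    -1.6   
JY6     disk_io   93.5   
LB1     load_avg  17.2   
LB1     cpu_pct   78.8   
LB1     temp_c    2.3    
LB1     disk_io   7.1    
GX5     load_avg  16.7   
GX5     cpu_pct   34.3   
GX5     temp_c    76.5   
GX5     disk_io   41.1   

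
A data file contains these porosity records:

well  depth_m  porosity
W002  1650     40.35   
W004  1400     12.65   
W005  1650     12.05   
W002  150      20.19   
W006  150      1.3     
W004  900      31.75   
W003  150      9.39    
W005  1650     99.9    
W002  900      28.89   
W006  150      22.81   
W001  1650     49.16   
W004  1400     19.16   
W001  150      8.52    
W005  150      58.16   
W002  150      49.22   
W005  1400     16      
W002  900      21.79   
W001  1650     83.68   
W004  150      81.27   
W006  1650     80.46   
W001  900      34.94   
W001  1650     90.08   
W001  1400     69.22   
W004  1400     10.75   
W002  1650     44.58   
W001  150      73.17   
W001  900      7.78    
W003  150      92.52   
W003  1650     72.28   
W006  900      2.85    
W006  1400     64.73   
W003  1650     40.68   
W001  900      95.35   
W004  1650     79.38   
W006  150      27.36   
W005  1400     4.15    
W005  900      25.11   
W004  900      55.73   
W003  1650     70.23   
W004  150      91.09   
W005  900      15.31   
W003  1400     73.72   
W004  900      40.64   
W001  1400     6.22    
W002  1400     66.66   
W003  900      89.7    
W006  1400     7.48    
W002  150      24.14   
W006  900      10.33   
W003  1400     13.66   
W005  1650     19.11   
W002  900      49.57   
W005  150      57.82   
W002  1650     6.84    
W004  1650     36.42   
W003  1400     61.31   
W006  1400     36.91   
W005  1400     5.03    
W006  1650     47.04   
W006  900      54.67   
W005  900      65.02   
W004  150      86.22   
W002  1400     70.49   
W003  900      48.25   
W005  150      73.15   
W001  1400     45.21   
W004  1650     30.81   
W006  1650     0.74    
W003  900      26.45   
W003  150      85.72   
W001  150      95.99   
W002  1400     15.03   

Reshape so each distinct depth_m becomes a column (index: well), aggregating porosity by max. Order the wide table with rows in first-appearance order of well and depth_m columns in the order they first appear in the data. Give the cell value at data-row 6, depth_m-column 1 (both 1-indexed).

90.08

With rows in first-appearance order of well, row 6 is well=W001. depth_m columns in first-appearance order: 1650, 1400, 150, 900; column 1 is 1650.
Long rows with well=W001, depth_m=1650: max(49.16, 83.68, 90.08) = 90.08.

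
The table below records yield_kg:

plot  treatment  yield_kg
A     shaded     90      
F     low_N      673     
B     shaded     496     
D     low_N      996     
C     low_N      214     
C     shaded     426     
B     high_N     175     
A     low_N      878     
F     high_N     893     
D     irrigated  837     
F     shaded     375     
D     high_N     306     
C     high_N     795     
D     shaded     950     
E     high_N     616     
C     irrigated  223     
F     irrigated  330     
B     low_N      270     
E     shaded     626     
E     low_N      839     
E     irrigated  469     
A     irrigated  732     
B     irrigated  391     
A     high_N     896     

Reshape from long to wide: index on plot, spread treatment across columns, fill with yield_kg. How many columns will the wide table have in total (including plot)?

5

1 column for plot plus 4 distinct treatment values → 5 columns.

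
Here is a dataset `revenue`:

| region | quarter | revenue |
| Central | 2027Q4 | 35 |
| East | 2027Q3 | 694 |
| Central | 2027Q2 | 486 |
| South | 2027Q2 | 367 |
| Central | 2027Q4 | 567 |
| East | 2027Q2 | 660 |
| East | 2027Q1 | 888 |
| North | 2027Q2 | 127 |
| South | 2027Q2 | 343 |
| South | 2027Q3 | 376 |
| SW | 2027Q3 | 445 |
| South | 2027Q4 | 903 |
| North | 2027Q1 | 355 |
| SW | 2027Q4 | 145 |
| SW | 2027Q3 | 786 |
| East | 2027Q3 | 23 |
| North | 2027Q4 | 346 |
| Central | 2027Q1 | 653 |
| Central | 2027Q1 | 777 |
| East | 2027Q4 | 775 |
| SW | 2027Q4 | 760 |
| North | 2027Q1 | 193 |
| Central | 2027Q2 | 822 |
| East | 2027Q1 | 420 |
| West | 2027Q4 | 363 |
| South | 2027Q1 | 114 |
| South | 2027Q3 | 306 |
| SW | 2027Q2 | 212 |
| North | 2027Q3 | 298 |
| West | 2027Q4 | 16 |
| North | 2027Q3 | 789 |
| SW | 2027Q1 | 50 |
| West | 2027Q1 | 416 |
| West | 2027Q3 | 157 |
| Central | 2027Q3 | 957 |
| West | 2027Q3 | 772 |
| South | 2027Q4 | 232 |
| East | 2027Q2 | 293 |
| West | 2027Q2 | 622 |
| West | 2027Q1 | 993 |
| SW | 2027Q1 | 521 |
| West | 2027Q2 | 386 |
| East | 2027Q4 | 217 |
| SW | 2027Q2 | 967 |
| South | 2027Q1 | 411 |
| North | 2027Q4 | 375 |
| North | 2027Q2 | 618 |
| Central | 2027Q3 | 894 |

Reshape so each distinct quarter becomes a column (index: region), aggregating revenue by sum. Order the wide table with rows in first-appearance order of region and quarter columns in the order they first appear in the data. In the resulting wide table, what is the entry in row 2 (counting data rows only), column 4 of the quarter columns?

1308

With rows in first-appearance order of region, row 2 is region=East. quarter columns in first-appearance order: 2027Q4, 2027Q3, 2027Q2, 2027Q1; column 4 is 2027Q1.
Long rows with region=East, quarter=2027Q1: 888 + 420 = 1308.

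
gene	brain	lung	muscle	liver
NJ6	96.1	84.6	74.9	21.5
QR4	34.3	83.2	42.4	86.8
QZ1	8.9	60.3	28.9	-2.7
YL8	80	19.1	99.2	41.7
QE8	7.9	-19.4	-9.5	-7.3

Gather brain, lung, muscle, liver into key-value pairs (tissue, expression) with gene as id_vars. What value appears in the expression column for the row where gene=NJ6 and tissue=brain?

Unpivoting turns each (gene, wide-column) pair into one long row.
The wide cell at row NJ6, column brain holds 96.1, so the long row (NJ6, brain) has expression=96.1.

96.1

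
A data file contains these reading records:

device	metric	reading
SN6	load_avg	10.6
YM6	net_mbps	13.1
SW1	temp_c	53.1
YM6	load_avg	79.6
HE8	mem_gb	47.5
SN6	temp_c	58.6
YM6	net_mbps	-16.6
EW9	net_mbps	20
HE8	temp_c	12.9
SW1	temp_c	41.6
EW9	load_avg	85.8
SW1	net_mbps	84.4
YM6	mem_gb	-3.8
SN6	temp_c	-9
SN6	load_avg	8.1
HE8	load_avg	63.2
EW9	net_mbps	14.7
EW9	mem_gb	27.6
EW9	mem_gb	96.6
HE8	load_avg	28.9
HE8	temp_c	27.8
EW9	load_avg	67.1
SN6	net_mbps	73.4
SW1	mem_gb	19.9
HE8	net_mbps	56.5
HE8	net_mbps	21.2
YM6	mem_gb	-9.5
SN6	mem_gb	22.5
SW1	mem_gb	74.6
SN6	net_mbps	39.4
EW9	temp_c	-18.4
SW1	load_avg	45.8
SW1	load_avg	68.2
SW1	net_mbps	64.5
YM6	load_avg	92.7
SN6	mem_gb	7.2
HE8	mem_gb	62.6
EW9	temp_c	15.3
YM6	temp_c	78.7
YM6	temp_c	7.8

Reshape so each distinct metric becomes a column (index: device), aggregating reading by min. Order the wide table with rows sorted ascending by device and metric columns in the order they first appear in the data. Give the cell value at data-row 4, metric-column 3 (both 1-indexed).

With rows sorted ascending by device, row 4 is device=SW1. metric columns in first-appearance order: load_avg, net_mbps, temp_c, mem_gb; column 3 is temp_c.
Long rows with device=SW1, metric=temp_c: min(53.1, 41.6) = 41.6.

41.6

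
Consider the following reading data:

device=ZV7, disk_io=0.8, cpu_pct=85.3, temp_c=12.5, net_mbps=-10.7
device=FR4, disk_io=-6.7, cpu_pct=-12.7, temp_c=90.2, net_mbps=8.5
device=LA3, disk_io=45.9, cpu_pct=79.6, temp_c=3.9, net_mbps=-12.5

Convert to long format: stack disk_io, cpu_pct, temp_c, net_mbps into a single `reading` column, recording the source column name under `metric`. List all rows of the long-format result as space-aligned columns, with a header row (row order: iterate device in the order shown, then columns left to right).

device  metric    reading
ZV7     disk_io   0.8    
ZV7     cpu_pct   85.3   
ZV7     temp_c    12.5   
ZV7     net_mbps  -10.7  
FR4     disk_io   -6.7   
FR4     cpu_pct   -12.7  
FR4     temp_c    90.2   
FR4     net_mbps  8.5    
LA3     disk_io   45.9   
LA3     cpu_pct   79.6   
LA3     temp_c    3.9    
LA3     net_mbps  -12.5  

Each (device, column) pair becomes one row: 3 × 4 = 12 rows.
For example, (ZV7, disk_io) → reading=0.8.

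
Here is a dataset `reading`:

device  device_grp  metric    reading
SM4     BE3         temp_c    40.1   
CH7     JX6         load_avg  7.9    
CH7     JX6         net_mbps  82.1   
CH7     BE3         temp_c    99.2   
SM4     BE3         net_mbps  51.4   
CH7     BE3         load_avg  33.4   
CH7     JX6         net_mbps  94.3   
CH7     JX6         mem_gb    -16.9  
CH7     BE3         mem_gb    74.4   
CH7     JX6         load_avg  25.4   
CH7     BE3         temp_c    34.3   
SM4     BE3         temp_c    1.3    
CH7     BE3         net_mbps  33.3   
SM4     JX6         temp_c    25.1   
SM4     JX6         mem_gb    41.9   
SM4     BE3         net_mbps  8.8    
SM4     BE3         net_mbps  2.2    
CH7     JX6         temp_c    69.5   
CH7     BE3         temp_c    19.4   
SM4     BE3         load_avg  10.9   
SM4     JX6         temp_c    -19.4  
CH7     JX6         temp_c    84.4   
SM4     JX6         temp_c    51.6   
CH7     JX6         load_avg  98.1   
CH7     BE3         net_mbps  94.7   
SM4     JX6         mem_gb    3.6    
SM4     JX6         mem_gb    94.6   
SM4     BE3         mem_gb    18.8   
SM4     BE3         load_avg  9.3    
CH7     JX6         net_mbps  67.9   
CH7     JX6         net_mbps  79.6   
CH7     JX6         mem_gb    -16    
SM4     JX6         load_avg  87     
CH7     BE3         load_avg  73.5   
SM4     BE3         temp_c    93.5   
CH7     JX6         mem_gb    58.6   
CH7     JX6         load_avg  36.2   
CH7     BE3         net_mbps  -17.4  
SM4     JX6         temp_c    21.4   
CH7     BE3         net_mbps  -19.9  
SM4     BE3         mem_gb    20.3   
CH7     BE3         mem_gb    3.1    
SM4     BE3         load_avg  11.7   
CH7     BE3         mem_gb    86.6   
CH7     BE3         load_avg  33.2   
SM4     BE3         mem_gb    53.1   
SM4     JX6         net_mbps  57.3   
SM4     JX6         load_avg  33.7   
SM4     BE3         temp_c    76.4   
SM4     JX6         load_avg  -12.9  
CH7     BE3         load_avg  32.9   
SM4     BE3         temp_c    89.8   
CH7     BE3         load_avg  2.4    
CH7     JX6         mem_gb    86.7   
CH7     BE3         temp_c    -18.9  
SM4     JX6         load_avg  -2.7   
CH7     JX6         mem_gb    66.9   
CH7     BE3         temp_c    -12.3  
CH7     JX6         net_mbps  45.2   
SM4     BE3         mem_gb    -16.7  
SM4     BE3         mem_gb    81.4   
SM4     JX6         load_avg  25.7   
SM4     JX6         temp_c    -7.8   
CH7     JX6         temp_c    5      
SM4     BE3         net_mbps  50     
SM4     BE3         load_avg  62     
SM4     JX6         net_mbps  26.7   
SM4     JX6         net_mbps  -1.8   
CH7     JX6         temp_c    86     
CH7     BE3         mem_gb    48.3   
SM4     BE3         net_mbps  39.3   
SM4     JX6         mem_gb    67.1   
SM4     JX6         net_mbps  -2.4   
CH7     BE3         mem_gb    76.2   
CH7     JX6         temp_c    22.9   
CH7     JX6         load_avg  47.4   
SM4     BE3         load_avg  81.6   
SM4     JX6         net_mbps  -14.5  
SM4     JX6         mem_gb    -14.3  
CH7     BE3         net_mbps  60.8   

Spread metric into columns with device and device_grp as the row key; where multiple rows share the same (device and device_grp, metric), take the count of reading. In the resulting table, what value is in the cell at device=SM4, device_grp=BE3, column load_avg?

Rows with device=SM4, device_grp=BE3 and metric=load_avg: reading values are 10.9, 9.3, 11.7, 62, 81.6.
5 rows match — count = 5.

5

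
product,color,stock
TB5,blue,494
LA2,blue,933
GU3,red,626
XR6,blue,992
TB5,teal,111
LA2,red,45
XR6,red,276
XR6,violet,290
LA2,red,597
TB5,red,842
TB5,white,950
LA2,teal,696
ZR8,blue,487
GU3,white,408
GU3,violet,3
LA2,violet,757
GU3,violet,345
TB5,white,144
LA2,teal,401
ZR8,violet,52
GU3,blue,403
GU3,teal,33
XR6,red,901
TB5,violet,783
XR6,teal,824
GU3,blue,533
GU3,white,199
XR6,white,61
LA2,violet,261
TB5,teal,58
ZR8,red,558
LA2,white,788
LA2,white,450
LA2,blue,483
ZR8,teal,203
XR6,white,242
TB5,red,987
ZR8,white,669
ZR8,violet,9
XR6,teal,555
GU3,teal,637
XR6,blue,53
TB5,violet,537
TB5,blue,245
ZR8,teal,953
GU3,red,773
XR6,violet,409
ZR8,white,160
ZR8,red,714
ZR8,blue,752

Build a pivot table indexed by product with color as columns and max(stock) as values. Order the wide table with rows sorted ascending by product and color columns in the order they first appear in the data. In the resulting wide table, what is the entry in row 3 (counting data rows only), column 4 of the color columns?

783

With rows sorted ascending by product, row 3 is product=TB5. color columns in first-appearance order: blue, red, teal, violet, white; column 4 is violet.
Long rows with product=TB5, color=violet: max(783, 537) = 783.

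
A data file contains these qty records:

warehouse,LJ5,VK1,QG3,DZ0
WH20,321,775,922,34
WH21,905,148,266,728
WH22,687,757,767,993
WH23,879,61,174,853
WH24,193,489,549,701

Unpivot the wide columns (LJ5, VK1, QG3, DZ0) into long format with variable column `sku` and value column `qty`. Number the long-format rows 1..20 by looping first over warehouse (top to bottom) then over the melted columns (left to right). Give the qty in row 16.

853

20 rows total (5 × 4). Row 16: index ⌊(16-1)/4⌋ = 3 into warehouse → WH23; (16-1) mod 4 = 3 into the melted columns → DZ0.
So row 16 is (WH23, DZ0, 853); qty = 853.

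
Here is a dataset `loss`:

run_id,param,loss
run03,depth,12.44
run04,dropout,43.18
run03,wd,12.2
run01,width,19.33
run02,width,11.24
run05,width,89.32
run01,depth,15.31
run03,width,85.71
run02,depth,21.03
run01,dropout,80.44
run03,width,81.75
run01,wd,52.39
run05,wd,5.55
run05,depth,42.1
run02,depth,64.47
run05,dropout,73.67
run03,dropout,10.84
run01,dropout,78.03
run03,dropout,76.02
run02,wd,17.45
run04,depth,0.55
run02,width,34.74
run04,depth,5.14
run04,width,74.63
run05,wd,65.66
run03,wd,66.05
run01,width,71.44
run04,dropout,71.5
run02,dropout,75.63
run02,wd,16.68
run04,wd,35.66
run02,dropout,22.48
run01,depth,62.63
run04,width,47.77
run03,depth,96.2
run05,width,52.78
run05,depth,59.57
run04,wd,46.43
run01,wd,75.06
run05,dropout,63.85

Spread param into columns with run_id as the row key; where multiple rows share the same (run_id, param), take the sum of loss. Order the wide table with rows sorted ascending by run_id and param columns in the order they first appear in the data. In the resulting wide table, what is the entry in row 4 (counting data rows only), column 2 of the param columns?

With rows sorted ascending by run_id, row 4 is run_id=run04. param columns in first-appearance order: depth, dropout, wd, width; column 2 is dropout.
Long rows with run_id=run04, param=dropout: 43.18 + 71.5 = 114.68.

114.68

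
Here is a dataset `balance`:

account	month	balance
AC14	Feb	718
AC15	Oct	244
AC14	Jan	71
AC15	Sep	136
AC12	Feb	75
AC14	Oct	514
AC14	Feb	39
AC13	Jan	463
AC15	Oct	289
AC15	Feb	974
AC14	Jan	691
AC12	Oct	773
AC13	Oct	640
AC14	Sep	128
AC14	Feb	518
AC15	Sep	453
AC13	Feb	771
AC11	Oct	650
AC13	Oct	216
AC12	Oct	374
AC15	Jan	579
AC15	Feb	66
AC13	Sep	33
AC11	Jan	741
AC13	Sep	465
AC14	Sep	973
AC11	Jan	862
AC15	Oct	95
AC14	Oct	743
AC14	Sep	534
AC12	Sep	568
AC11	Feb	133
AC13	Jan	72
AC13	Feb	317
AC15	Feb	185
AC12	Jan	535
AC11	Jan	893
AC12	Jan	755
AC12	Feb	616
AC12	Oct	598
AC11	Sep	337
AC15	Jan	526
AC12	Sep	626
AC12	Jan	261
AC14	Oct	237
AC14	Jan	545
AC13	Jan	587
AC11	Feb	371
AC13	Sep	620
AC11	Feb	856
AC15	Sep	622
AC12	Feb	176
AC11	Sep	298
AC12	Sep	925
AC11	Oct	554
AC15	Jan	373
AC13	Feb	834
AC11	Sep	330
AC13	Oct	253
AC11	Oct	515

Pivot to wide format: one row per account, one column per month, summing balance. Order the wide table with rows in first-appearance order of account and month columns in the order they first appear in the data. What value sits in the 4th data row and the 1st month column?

With rows in first-appearance order of account, row 4 is account=AC13. month columns in first-appearance order: Feb, Oct, Jan, Sep; column 1 is Feb.
Long rows with account=AC13, month=Feb: 771 + 317 + 834 = 1922.

1922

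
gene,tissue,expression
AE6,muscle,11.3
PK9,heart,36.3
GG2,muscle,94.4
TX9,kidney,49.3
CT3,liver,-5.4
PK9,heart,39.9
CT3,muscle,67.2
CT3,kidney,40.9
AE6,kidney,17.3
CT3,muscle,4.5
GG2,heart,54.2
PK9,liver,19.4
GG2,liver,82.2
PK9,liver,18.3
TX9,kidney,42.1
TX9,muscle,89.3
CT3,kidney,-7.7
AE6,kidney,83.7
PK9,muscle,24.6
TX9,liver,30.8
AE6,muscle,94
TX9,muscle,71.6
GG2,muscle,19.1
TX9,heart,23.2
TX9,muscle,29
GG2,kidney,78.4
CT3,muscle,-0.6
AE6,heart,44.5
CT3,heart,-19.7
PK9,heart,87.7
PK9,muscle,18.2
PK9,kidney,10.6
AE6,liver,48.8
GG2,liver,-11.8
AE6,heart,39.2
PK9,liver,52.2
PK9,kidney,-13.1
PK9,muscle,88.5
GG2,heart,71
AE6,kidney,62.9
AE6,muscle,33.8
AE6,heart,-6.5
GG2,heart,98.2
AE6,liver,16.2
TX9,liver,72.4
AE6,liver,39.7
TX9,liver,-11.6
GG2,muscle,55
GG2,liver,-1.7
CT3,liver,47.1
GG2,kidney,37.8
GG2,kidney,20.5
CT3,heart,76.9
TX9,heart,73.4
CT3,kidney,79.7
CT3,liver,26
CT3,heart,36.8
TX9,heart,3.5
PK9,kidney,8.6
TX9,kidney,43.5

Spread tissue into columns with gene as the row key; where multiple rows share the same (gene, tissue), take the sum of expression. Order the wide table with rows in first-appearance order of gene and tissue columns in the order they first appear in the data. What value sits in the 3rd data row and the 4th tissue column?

68.7

With rows in first-appearance order of gene, row 3 is gene=GG2. tissue columns in first-appearance order: muscle, heart, kidney, liver; column 4 is liver.
Long rows with gene=GG2, tissue=liver: 82.2 + -11.8 + -1.7 = 68.7.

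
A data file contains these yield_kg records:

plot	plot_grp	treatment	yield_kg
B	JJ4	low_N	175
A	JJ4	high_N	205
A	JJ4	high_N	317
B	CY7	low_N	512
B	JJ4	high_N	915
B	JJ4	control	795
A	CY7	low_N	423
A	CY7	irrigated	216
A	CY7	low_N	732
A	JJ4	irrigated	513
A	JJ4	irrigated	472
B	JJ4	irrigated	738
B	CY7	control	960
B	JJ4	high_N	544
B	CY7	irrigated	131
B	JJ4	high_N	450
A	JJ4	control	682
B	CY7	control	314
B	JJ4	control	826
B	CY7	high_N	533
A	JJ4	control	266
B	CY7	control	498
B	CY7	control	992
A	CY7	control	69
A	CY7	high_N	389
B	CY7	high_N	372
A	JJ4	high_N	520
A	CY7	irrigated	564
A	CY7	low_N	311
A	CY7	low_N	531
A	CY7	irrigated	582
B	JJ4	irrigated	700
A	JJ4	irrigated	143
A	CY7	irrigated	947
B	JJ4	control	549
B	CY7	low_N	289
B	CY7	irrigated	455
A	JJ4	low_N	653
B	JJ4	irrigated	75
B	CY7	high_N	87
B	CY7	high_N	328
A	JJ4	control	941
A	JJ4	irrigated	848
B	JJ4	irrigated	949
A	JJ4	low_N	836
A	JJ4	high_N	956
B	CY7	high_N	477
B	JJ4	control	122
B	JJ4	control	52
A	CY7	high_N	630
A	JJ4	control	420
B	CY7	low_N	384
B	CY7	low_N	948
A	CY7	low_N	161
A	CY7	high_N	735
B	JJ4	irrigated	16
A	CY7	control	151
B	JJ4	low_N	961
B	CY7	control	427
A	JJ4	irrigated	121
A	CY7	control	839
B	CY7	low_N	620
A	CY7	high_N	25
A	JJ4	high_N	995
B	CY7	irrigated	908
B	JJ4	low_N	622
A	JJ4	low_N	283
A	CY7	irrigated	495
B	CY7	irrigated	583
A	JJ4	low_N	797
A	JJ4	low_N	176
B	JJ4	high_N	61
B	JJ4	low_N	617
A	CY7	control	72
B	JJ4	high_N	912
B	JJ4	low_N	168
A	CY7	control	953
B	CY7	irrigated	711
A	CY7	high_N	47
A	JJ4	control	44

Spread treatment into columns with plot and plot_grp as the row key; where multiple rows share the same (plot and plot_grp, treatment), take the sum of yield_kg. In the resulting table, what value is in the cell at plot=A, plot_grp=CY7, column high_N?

1826

Rows with plot=A, plot_grp=CY7 and treatment=high_N: yield_kg values are 389, 630, 735, 25, 47.
389 + 630 + 735 + 25 + 47 = 1826.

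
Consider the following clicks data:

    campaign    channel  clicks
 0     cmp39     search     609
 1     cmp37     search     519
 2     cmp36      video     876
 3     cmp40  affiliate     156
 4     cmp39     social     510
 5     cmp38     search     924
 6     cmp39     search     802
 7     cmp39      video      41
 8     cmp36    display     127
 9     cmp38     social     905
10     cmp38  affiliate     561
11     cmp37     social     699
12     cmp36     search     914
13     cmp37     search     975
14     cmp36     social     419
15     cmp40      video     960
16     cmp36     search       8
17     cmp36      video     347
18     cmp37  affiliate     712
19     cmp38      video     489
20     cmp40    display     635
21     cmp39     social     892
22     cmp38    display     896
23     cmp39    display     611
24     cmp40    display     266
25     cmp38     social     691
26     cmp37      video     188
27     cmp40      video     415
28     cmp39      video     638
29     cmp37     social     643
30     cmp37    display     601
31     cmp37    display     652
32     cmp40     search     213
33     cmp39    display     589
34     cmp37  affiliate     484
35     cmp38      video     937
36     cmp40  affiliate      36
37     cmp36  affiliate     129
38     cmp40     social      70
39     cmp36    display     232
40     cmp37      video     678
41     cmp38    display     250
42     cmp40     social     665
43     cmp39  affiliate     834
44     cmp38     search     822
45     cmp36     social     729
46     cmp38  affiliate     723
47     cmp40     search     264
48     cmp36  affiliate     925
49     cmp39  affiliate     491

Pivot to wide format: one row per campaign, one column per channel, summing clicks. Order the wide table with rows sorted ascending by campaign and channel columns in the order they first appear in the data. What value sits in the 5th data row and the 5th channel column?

With rows sorted ascending by campaign, row 5 is campaign=cmp40. channel columns in first-appearance order: search, video, affiliate, social, display; column 5 is display.
Long rows with campaign=cmp40, channel=display: 635 + 266 = 901.

901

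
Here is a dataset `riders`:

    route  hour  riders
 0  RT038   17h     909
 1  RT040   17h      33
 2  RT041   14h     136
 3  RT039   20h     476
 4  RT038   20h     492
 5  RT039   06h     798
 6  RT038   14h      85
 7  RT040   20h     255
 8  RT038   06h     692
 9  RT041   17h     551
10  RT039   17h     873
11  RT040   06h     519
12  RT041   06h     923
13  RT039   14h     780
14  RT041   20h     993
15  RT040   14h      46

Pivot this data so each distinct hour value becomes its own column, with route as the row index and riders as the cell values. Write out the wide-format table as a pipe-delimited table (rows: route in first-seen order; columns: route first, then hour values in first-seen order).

Columns: route plus the 4 distinct hour values (17h, 14h, 20h, 06h).
For example, row RT038 column 17h takes riders=909 from the long row (RT038, 17h).

| route | 17h | 14h | 20h | 06h |
| RT038 | 909 | 85 | 492 | 692 |
| RT040 | 33 | 46 | 255 | 519 |
| RT041 | 551 | 136 | 993 | 923 |
| RT039 | 873 | 780 | 476 | 798 |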